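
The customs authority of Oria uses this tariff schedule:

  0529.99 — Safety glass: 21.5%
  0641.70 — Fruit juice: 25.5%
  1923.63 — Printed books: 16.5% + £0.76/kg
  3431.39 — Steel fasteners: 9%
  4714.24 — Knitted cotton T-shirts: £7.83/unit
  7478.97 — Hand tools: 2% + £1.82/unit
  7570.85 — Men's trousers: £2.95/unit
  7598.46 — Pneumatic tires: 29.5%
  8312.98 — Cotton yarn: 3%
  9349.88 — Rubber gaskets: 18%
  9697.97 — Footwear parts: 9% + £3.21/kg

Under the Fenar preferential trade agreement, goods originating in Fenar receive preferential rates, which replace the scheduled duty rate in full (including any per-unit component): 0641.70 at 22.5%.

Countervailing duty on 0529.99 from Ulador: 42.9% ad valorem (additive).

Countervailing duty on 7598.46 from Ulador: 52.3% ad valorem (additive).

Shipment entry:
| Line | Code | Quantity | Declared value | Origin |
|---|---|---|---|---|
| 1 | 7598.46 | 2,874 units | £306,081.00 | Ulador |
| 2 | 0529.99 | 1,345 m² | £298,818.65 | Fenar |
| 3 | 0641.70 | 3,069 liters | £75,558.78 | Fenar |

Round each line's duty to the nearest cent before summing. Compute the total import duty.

£331,621.00

Line 1 (7598.46, Ulador, 2,874 units, £306,081.00):
Base rate for 7598.46 is 29.5%.
Additional duty on 7598.46 from Ulador: +52.3%. Applied ad valorem rate: 29.5% + 52.3% = 81.8%.
Duty = £306,081.00 × 81.8% = £250,374.26.
Line 2 (0529.99, Fenar, 1,345 m², £298,818.65):
Base rate for 0529.99 is 21.5%.
Origin Fenar is the FTA partner but 0529.99 is not on the preference list; base rate stands.
The additional-duty order on 0529.99 targets Ulador, not Fenar; it does not apply.
Duty = £298,818.65 × 21.5% = £64,246.01.
Line 3 (0641.70, Fenar, 3,069 liters, £75,558.78):
Base rate for 0641.70 is 25.5%.
Origin Fenar qualifies under the Oria–Fenar agreement and 0641.70 is covered: preferential rate 22.5% applies instead.
Duty = £75,558.78 × 22.5% = £17,000.73.
Total = £250,374.26 + £64,246.01 + £17,000.73 = £331,621.00.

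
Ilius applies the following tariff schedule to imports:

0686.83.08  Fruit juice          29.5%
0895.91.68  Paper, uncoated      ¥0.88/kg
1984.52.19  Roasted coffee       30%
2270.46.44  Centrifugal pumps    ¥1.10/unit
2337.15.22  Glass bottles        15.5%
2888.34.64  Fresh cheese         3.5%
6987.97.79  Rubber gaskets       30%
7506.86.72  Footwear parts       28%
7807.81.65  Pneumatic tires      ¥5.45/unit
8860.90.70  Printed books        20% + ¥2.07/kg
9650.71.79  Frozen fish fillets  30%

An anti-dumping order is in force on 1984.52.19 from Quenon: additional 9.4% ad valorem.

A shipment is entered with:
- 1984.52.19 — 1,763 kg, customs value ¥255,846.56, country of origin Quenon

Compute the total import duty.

¥100,803.54

Line 1 (1984.52.19, Quenon, 1,763 kg, ¥255,846.56):
Base rate for 1984.52.19 is 30%.
Additional duty on 1984.52.19 from Quenon: +9.4%. Applied ad valorem rate: 30% + 9.4% = 39.4%.
Duty = ¥255,846.56 × 39.4% = ¥100,803.54.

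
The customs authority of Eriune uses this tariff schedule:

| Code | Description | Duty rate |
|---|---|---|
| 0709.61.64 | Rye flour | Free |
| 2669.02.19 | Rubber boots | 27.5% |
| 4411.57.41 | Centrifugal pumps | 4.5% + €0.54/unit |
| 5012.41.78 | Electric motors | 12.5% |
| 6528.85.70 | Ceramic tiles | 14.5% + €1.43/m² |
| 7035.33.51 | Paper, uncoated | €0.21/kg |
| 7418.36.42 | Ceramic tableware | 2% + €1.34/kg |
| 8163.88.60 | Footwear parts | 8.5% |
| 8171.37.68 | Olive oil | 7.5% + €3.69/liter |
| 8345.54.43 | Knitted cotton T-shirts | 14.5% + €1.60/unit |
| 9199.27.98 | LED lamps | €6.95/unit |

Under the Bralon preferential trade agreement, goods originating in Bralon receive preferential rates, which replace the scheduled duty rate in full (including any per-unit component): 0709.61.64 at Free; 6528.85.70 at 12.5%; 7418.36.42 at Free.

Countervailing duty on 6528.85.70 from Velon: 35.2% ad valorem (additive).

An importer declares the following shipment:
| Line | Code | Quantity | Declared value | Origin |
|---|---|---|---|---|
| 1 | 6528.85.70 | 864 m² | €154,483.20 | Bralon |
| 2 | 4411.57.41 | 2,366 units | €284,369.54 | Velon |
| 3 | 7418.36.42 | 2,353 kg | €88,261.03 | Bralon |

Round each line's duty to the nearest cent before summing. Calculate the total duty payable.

€33,384.67

Line 1 (6528.85.70, Bralon, 864 m², €154,483.20):
Base rate for 6528.85.70 is 14.5% + €1.43/m².
Origin Bralon qualifies under the Eriune–Bralon agreement and 6528.85.70 is covered: preferential rate 12.5% applies instead.
The additional-duty order on 6528.85.70 targets Velon, not Bralon; it does not apply.
Duty = €154,483.20 × 12.5% = €19,310.40.
Line 2 (4411.57.41, Velon, 2,366 units, €284,369.54):
Base rate for 4411.57.41 is 4.5% + €0.54/unit.
Duty = €284,369.54 × 4.5% + 2,366 × €0.54 = €14,074.27.
Line 3 (7418.36.42, Bralon, 2,353 kg, €88,261.03):
Base rate for 7418.36.42 is 2% + €1.34/kg.
Origin Bralon qualifies under the Eriune–Bralon agreement and 7418.36.42 is covered: preferential rate Free applies instead.
Duty = €88,261.03 × 0% = €0.00.
Total = €19,310.40 + €14,074.27 + €0.00 = €33,384.67.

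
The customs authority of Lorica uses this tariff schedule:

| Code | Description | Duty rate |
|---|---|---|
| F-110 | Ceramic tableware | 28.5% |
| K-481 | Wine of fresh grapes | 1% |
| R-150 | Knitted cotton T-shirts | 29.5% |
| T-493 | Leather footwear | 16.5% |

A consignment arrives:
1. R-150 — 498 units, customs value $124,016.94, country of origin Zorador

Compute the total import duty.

$36,585.00

Line 1 (R-150, Zorador, 498 units, $124,016.94):
Base rate for R-150 is 29.5%.
Duty = $124,016.94 × 29.5% = $36,585.00.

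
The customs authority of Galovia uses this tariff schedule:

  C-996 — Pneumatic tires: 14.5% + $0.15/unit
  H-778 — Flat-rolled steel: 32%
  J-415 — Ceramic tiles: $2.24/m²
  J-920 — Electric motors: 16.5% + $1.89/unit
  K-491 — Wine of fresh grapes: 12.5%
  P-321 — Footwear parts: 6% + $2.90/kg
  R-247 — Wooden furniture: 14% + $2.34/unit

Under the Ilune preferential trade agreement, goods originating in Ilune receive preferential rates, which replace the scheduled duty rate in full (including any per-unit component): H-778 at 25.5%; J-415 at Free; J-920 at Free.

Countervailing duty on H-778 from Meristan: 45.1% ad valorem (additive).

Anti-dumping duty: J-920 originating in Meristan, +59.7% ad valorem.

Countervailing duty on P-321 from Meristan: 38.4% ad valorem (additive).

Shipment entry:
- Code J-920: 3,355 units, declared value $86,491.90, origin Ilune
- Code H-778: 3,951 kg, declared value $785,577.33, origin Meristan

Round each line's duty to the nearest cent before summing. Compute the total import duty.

$605,680.12

Line 1 (J-920, Ilune, 3,355 units, $86,491.90):
Base rate for J-920 is 16.5% + $1.89/unit.
Origin Ilune qualifies under the Galovia–Ilune agreement and J-920 is covered: preferential rate Free applies instead.
The additional-duty order on J-920 targets Meristan, not Ilune; it does not apply.
Duty = $86,491.90 × 0% = $0.00.
Line 2 (H-778, Meristan, 3,951 kg, $785,577.33):
Base rate for H-778 is 32%.
H-778 has an FTA preferential rate, but origin Meristan is not Ilune; base rate stands.
Additional duty on H-778 from Meristan: +45.1%. Applied ad valorem rate: 32% + 45.1% = 77.1%.
Duty = $785,577.33 × 77.1% = $605,680.12.
Total = $0.00 + $605,680.12 = $605,680.12.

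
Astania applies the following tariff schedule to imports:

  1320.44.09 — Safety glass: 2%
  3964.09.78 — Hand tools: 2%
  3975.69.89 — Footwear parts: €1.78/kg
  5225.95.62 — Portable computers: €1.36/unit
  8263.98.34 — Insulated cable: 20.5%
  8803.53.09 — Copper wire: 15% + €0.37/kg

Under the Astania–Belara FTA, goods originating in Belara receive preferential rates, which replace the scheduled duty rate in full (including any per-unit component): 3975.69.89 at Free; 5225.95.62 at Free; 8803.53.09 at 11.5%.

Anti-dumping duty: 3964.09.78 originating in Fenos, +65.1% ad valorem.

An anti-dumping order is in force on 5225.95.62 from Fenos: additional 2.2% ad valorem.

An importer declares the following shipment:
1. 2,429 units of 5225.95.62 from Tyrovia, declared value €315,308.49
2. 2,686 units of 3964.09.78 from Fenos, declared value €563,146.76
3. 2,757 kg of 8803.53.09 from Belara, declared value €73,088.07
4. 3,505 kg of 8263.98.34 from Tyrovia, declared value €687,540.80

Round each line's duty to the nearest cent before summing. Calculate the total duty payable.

Line 1 (5225.95.62, Tyrovia, 2,429 units, €315,308.49):
Base rate for 5225.95.62 is €1.36/unit.
5225.95.62 has an FTA preferential rate, but origin Tyrovia is not Belara; base rate stands.
The additional-duty order on 5225.95.62 targets Fenos, not Tyrovia; it does not apply.
Duty = 2,429 × €1.36 = €3,303.44.
Line 2 (3964.09.78, Fenos, 2,686 units, €563,146.76):
Base rate for 3964.09.78 is 2%.
Additional duty on 3964.09.78 from Fenos: +65.1%. Applied ad valorem rate: 2% + 65.1% = 67.1%.
Duty = €563,146.76 × 67.1% = €377,871.48.
Line 3 (8803.53.09, Belara, 2,757 kg, €73,088.07):
Base rate for 8803.53.09 is 15% + €0.37/kg.
Origin Belara qualifies under the Astania–Belara agreement and 8803.53.09 is covered: preferential rate 11.5% applies instead.
Duty = €73,088.07 × 11.5% = €8,405.13.
Line 4 (8263.98.34, Tyrovia, 3,505 kg, €687,540.80):
Base rate for 8263.98.34 is 20.5%.
Duty = €687,540.80 × 20.5% = €140,945.86.
Total = €3,303.44 + €377,871.48 + €8,405.13 + €140,945.86 = €530,525.91.

€530,525.91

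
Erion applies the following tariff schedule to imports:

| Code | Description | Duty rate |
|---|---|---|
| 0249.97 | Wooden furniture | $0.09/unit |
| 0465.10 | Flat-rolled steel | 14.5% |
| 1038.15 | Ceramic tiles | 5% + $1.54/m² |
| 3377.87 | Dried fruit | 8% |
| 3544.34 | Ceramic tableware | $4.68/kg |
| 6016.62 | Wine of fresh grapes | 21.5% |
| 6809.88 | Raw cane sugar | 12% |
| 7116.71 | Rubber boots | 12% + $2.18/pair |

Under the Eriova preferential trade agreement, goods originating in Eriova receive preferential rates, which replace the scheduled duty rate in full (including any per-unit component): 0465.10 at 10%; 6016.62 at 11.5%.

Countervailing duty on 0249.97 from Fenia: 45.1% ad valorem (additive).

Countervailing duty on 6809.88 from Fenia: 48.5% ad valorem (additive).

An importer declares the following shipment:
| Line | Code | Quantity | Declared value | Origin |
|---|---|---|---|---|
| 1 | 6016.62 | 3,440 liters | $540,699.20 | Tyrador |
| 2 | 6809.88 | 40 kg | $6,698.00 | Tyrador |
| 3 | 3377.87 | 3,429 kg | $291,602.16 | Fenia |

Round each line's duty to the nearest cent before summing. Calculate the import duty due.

Line 1 (6016.62, Tyrador, 3,440 liters, $540,699.20):
Base rate for 6016.62 is 21.5%.
6016.62 has an FTA preferential rate, but origin Tyrador is not Eriova; base rate stands.
Duty = $540,699.20 × 21.5% = $116,250.33.
Line 2 (6809.88, Tyrador, 40 kg, $6,698.00):
Base rate for 6809.88 is 12%.
The additional-duty order on 6809.88 targets Fenia, not Tyrador; it does not apply.
Duty = $6,698.00 × 12% = $803.76.
Line 3 (3377.87, Fenia, 3,429 kg, $291,602.16):
Base rate for 3377.87 is 8%.
Duty = $291,602.16 × 8% = $23,328.17.
Total = $116,250.33 + $803.76 + $23,328.17 = $140,382.26.

$140,382.26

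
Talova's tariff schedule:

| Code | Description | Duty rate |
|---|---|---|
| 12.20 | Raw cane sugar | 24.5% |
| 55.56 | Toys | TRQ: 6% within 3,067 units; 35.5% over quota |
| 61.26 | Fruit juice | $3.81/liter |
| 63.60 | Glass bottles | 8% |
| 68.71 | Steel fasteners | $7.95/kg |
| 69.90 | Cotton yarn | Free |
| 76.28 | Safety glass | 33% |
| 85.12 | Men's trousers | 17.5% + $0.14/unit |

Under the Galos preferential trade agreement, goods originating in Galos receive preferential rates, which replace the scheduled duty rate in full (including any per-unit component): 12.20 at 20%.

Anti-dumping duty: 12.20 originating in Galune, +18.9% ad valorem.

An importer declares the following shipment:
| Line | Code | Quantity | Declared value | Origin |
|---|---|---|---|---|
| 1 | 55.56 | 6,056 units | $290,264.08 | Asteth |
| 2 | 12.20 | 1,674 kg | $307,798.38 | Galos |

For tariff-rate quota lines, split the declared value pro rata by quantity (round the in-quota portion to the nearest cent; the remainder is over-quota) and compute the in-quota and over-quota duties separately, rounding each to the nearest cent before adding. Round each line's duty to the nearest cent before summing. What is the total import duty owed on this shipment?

Line 1 (55.56, Asteth, 6,056 units, $290,264.08):
Code 55.56 is under a tariff-rate quota (threshold 3,067 units). In-quota: 3,067 units at 6%; over-quota: 2,989 units at 35.5%.
Pro-rata value split: in-quota = $290,264.08 × 3,067/6,056 = $147,001.31; over-quota = $290,264.08 − $147,001.31 = $143,262.77.
In-quota duty = $147,001.31 × 6% = $8,820.08. Over-quota duty = $143,262.77 × 35.5% = $50,858.28.
Line duty = $8,820.08 + $50,858.28 = $59,678.36.
Line 2 (12.20, Galos, 1,674 kg, $307,798.38):
Base rate for 12.20 is 24.5%.
Origin Galos qualifies under the Talova–Galos agreement and 12.20 is covered: preferential rate 20% applies instead.
The additional-duty order on 12.20 targets Galune, not Galos; it does not apply.
Duty = $307,798.38 × 20% = $61,559.68.
Total = $59,678.36 + $61,559.68 = $121,238.04.

$121,238.04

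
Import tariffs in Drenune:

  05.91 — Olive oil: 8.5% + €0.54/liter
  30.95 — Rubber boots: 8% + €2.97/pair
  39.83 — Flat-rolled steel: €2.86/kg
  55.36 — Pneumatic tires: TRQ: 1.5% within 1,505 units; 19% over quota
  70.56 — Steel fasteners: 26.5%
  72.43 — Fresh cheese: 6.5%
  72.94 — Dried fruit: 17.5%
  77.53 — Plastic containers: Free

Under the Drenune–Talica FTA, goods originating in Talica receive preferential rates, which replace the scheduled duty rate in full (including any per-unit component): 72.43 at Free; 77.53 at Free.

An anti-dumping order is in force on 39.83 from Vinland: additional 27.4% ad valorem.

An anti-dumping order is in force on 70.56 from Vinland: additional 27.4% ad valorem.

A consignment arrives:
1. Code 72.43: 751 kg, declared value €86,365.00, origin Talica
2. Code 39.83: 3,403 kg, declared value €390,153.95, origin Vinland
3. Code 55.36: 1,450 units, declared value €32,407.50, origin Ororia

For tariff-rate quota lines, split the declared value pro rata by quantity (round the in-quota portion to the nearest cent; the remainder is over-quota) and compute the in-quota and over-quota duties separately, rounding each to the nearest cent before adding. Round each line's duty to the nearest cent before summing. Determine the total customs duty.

€117,120.87

Line 1 (72.43, Talica, 751 kg, €86,365.00):
Base rate for 72.43 is 6.5%.
Origin Talica qualifies under the Drenune–Talica agreement and 72.43 is covered: preferential rate Free applies instead.
Duty = €86,365.00 × 0% = €0.00.
Line 2 (39.83, Vinland, 3,403 kg, €390,153.95):
Base rate for 39.83 is €2.86/kg.
Additional duty on 39.83 from Vinland: +27.4% ad valorem. Applied ad valorem rate = 27.4%.
Duty = €390,153.95 × 27.4% + 3,403 × €2.86 = €116,634.76.
Line 3 (55.36, Ororia, 1,450 units, €32,407.50):
Code 55.36 is under a tariff-rate quota (threshold 1,505 units). Quantity 1,450 units is within the quota, so the in-quota rate 1.5% applies to the full value.
Duty = €32,407.50 × 1.5% = €486.11.
Total = €0.00 + €116,634.76 + €486.11 = €117,120.87.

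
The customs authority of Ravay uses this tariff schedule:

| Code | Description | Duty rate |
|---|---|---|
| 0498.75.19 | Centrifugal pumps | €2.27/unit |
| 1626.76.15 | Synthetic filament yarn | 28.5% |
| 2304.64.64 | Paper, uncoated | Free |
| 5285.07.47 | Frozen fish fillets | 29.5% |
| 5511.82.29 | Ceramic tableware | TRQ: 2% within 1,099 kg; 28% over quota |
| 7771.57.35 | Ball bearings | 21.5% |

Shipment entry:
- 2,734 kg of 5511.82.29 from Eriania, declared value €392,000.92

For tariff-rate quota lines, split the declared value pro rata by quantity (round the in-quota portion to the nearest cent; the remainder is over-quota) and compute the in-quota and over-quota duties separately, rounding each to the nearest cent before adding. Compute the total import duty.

Line 1 (5511.82.29, Eriania, 2,734 kg, €392,000.92):
Code 5511.82.29 is under a tariff-rate quota (threshold 1,099 kg). In-quota: 1,099 kg at 2%; over-quota: 1,635 kg at 28%.
Pro-rata value split: in-quota = €392,000.92 × 1,099/2,734 = €157,574.62; over-quota = €392,000.92 − €157,574.62 = €234,426.30.
In-quota duty = €157,574.62 × 2% = €3,151.49. Over-quota duty = €234,426.30 × 28% = €65,639.36.
Line duty = €3,151.49 + €65,639.36 = €68,790.85.

€68,790.85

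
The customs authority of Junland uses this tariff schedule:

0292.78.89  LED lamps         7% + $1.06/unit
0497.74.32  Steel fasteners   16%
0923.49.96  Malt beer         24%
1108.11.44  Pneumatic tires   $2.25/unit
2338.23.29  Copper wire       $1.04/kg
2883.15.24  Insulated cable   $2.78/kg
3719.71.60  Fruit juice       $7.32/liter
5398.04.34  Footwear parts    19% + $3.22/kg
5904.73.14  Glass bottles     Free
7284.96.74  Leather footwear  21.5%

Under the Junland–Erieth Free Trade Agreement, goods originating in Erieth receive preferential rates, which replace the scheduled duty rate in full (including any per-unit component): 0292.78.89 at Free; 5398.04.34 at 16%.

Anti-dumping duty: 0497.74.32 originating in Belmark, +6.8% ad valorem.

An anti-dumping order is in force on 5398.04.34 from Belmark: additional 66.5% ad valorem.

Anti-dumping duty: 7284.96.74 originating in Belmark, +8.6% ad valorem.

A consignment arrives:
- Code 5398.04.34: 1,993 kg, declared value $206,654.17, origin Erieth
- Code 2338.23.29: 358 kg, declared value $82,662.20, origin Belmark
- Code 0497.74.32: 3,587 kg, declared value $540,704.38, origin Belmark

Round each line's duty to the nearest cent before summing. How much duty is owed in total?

Line 1 (5398.04.34, Erieth, 1,993 kg, $206,654.17):
Base rate for 5398.04.34 is 19% + $3.22/kg.
Origin Erieth qualifies under the Junland–Erieth agreement and 5398.04.34 is covered: preferential rate 16% applies instead.
The additional-duty order on 5398.04.34 targets Belmark, not Erieth; it does not apply.
Duty = $206,654.17 × 16% = $33,064.67.
Line 2 (2338.23.29, Belmark, 358 kg, $82,662.20):
Base rate for 2338.23.29 is $1.04/kg.
Duty = 358 × $1.04 = $372.32.
Line 3 (0497.74.32, Belmark, 3,587 kg, $540,704.38):
Base rate for 0497.74.32 is 16%.
Additional duty on 0497.74.32 from Belmark: +6.8%. Applied ad valorem rate: 16% + 6.8% = 22.8%.
Duty = $540,704.38 × 22.8% = $123,280.60.
Total = $33,064.67 + $372.32 + $123,280.60 = $156,717.59.

$156,717.59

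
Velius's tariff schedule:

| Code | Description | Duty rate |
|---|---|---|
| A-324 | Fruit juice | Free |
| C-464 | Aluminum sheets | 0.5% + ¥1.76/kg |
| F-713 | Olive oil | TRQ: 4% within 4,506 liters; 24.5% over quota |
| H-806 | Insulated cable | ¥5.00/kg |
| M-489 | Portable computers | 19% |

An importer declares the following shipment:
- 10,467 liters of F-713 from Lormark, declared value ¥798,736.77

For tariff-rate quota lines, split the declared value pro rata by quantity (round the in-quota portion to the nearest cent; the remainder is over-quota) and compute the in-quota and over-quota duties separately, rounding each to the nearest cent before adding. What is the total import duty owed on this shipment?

Line 1 (F-713, Lormark, 10,467 liters, ¥798,736.77):
Code F-713 is under a tariff-rate quota (threshold 4,506 liters). In-quota: 4,506 liters at 4%; over-quota: 5,961 liters at 24.5%.
Pro-rata value split: in-quota = ¥798,736.77 × 4,506/10,467 = ¥343,852.86; over-quota = ¥798,736.77 − ¥343,852.86 = ¥454,883.91.
In-quota duty = ¥343,852.86 × 4% = ¥13,754.11. Over-quota duty = ¥454,883.91 × 24.5% = ¥111,446.56.
Line duty = ¥13,754.11 + ¥111,446.56 = ¥125,200.67.

¥125,200.67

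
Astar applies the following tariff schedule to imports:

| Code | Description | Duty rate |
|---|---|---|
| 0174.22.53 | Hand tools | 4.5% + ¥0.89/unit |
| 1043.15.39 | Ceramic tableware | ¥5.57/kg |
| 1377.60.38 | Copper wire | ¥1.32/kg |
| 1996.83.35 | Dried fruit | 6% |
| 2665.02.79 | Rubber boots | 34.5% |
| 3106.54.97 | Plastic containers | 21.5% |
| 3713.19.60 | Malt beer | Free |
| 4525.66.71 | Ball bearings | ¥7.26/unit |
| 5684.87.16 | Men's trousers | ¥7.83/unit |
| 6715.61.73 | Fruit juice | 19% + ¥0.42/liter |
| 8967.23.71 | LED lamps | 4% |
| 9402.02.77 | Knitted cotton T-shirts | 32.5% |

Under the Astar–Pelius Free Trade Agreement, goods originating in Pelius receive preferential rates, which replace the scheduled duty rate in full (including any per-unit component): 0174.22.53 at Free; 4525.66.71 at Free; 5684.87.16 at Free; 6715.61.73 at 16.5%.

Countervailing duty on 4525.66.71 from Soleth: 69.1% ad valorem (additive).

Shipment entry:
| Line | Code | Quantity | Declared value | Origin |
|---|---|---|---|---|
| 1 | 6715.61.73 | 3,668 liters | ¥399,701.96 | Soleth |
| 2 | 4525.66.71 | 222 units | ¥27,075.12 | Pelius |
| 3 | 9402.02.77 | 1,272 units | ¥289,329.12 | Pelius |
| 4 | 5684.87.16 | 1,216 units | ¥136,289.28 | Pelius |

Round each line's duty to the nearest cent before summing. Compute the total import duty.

Line 1 (6715.61.73, Soleth, 3,668 liters, ¥399,701.96):
Base rate for 6715.61.73 is 19% + ¥0.42/liter.
6715.61.73 has an FTA preferential rate, but origin Soleth is not Pelius; base rate stands.
Duty = ¥399,701.96 × 19% + 3,668 × ¥0.42 = ¥77,483.93.
Line 2 (4525.66.71, Pelius, 222 units, ¥27,075.12):
Base rate for 4525.66.71 is ¥7.26/unit.
Origin Pelius qualifies under the Astar–Pelius agreement and 4525.66.71 is covered: preferential rate Free applies instead.
The additional-duty order on 4525.66.71 targets Soleth, not Pelius; it does not apply.
Duty = ¥27,075.12 × 0% = ¥0.00.
Line 3 (9402.02.77, Pelius, 1,272 units, ¥289,329.12):
Base rate for 9402.02.77 is 32.5%.
Origin Pelius is the FTA partner but 9402.02.77 is not on the preference list; base rate stands.
Duty = ¥289,329.12 × 32.5% = ¥94,031.96.
Line 4 (5684.87.16, Pelius, 1,216 units, ¥136,289.28):
Base rate for 5684.87.16 is ¥7.83/unit.
Origin Pelius qualifies under the Astar–Pelius agreement and 5684.87.16 is covered: preferential rate Free applies instead.
Duty = ¥136,289.28 × 0% = ¥0.00.
Total = ¥77,483.93 + ¥0.00 + ¥94,031.96 + ¥0.00 = ¥171,515.89.

¥171,515.89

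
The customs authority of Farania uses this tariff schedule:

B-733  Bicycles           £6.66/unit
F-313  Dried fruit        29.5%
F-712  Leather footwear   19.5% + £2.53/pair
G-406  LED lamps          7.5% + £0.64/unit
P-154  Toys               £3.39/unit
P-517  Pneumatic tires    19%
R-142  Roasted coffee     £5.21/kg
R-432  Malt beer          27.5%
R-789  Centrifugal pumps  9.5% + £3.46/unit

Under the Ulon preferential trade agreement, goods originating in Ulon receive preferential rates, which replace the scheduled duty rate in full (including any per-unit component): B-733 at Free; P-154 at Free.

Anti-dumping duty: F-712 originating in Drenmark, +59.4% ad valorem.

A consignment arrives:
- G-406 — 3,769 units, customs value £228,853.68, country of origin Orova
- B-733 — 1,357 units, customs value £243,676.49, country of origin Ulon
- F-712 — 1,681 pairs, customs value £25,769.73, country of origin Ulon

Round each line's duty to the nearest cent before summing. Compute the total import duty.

£28,854.22

Line 1 (G-406, Orova, 3,769 units, £228,853.68):
Base rate for G-406 is 7.5% + £0.64/unit.
Duty = £228,853.68 × 7.5% + 3,769 × £0.64 = £19,576.19.
Line 2 (B-733, Ulon, 1,357 units, £243,676.49):
Base rate for B-733 is £6.66/unit.
Origin Ulon qualifies under the Farania–Ulon agreement and B-733 is covered: preferential rate Free applies instead.
Duty = £243,676.49 × 0% = £0.00.
Line 3 (F-712, Ulon, 1,681 pairs, £25,769.73):
Base rate for F-712 is 19.5% + £2.53/pair.
Origin Ulon is the FTA partner but F-712 is not on the preference list; base rate stands.
The additional-duty order on F-712 targets Drenmark, not Ulon; it does not apply.
Duty = £25,769.73 × 19.5% + 1,681 × £2.53 = £9,278.03.
Total = £19,576.19 + £0.00 + £9,278.03 = £28,854.22.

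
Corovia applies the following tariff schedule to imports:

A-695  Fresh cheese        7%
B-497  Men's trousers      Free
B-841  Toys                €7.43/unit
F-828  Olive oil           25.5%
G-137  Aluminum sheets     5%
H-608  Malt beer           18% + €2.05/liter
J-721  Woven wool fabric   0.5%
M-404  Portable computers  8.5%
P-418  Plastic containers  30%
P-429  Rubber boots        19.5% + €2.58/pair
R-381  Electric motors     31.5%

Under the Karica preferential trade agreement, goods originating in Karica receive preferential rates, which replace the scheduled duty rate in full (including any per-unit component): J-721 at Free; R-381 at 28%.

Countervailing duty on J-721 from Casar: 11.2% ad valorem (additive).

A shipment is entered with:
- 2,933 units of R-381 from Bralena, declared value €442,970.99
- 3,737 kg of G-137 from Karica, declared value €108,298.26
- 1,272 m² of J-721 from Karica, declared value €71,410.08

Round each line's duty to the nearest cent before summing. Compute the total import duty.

€144,950.77

Line 1 (R-381, Bralena, 2,933 units, €442,970.99):
Base rate for R-381 is 31.5%.
R-381 has an FTA preferential rate, but origin Bralena is not Karica; base rate stands.
Duty = €442,970.99 × 31.5% = €139,535.86.
Line 2 (G-137, Karica, 3,737 kg, €108,298.26):
Base rate for G-137 is 5%.
Origin Karica is the FTA partner but G-137 is not on the preference list; base rate stands.
Duty = €108,298.26 × 5% = €5,414.91.
Line 3 (J-721, Karica, 1,272 m², €71,410.08):
Base rate for J-721 is 0.5%.
Origin Karica qualifies under the Corovia–Karica agreement and J-721 is covered: preferential rate Free applies instead.
The additional-duty order on J-721 targets Casar, not Karica; it does not apply.
Duty = €71,410.08 × 0% = €0.00.
Total = €139,535.86 + €5,414.91 + €0.00 = €144,950.77.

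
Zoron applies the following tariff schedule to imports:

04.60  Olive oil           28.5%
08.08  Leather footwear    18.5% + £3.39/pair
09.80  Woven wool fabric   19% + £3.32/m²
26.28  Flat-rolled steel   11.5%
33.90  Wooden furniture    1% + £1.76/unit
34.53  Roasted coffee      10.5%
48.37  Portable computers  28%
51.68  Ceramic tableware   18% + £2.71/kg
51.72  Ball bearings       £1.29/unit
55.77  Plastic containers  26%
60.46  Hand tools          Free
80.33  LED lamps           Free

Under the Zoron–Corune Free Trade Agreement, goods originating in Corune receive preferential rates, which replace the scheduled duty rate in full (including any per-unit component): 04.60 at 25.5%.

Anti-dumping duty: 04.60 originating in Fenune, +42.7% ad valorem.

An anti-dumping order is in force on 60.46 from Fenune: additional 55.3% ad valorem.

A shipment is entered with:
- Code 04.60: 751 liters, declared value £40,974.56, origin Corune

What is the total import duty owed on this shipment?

£10,448.51

Line 1 (04.60, Corune, 751 liters, £40,974.56):
Base rate for 04.60 is 28.5%.
Origin Corune qualifies under the Zoron–Corune agreement and 04.60 is covered: preferential rate 25.5% applies instead.
The additional-duty order on 04.60 targets Fenune, not Corune; it does not apply.
Duty = £40,974.56 × 25.5% = £10,448.51.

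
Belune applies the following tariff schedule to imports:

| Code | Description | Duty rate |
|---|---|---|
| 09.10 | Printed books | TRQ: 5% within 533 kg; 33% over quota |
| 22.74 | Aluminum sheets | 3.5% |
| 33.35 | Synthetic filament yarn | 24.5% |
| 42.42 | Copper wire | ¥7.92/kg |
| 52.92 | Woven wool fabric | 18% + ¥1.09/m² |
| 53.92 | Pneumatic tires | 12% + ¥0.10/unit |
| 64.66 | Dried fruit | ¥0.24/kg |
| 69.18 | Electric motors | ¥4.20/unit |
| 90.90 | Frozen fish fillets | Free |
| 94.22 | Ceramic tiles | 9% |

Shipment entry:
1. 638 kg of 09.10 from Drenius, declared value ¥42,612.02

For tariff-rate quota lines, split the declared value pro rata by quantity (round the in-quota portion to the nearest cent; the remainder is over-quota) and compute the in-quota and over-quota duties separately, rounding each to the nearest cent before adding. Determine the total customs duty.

¥4,094.22

Line 1 (09.10, Drenius, 638 kg, ¥42,612.02):
Code 09.10 is under a tariff-rate quota (threshold 533 kg). In-quota: 533 kg at 5%; over-quota: 105 kg at 33%.
Pro-rata value split: in-quota = ¥42,612.02 × 533/638 = ¥35,599.07; over-quota = ¥42,612.02 − ¥35,599.07 = ¥7,012.95.
In-quota duty = ¥35,599.07 × 5% = ¥1,779.95. Over-quota duty = ¥7,012.95 × 33% = ¥2,314.27.
Line duty = ¥1,779.95 + ¥2,314.27 = ¥4,094.22.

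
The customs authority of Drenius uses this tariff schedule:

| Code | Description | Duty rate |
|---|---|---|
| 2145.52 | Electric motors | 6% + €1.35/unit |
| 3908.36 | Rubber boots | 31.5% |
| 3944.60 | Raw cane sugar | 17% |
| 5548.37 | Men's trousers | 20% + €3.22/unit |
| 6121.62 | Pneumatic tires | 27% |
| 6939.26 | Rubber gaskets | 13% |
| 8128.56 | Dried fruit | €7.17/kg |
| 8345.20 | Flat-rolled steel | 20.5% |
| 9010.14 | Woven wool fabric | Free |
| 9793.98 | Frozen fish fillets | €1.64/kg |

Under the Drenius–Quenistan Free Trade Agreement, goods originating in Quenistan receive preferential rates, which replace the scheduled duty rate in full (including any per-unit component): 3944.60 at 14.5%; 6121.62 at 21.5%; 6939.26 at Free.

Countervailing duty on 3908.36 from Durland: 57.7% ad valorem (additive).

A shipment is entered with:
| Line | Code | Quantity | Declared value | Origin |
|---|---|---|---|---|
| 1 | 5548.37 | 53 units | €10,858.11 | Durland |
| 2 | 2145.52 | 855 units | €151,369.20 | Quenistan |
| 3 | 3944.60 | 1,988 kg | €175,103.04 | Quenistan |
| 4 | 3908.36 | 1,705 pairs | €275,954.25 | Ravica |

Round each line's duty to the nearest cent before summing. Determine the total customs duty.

€124,894.21

Line 1 (5548.37, Durland, 53 units, €10,858.11):
Base rate for 5548.37 is 20% + €3.22/unit.
Duty = €10,858.11 × 20% + 53 × €3.22 = €2,342.28.
Line 2 (2145.52, Quenistan, 855 units, €151,369.20):
Base rate for 2145.52 is 6% + €1.35/unit.
Origin Quenistan is the FTA partner but 2145.52 is not on the preference list; base rate stands.
Duty = €151,369.20 × 6% + 855 × €1.35 = €10,236.40.
Line 3 (3944.60, Quenistan, 1,988 kg, €175,103.04):
Base rate for 3944.60 is 17%.
Origin Quenistan qualifies under the Drenius–Quenistan agreement and 3944.60 is covered: preferential rate 14.5% applies instead.
Duty = €175,103.04 × 14.5% = €25,389.94.
Line 4 (3908.36, Ravica, 1,705 pairs, €275,954.25):
Base rate for 3908.36 is 31.5%.
The additional-duty order on 3908.36 targets Durland, not Ravica; it does not apply.
Duty = €275,954.25 × 31.5% = €86,925.59.
Total = €2,342.28 + €10,236.40 + €25,389.94 + €86,925.59 = €124,894.21.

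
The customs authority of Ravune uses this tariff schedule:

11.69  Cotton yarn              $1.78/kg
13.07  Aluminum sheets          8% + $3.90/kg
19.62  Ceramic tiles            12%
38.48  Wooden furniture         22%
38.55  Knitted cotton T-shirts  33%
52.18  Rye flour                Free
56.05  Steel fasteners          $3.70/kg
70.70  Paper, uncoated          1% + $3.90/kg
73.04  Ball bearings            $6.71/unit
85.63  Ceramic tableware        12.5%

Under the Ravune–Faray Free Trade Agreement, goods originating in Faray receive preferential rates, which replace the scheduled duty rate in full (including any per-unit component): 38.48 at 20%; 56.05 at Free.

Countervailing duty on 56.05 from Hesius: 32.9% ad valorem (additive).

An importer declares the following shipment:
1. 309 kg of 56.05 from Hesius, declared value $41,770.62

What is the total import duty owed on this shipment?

$14,885.83

Line 1 (56.05, Hesius, 309 kg, $41,770.62):
Base rate for 56.05 is $3.70/kg.
56.05 has an FTA preferential rate, but origin Hesius is not Faray; base rate stands.
Additional duty on 56.05 from Hesius: +32.9% ad valorem. Applied ad valorem rate = 32.9%.
Duty = $41,770.62 × 32.9% + 309 × $3.70 = $14,885.83.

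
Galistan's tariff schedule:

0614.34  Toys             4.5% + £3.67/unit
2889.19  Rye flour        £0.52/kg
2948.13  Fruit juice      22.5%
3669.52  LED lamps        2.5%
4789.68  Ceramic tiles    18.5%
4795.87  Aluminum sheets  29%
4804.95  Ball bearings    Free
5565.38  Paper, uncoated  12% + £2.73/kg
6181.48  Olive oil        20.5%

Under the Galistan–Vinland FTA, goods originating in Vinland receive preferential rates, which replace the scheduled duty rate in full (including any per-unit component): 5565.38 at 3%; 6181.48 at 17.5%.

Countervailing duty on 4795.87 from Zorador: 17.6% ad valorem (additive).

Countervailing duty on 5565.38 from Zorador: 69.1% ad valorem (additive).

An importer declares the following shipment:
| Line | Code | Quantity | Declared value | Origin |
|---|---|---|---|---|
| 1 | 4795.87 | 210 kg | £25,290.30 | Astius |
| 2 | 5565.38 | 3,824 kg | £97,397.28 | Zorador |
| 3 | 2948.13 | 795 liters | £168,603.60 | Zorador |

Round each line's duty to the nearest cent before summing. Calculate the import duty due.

Line 1 (4795.87, Astius, 210 kg, £25,290.30):
Base rate for 4795.87 is 29%.
The additional-duty order on 4795.87 targets Zorador, not Astius; it does not apply.
Duty = £25,290.30 × 29% = £7,334.19.
Line 2 (5565.38, Zorador, 3,824 kg, £97,397.28):
Base rate for 5565.38 is 12% + £2.73/kg.
5565.38 has an FTA preferential rate, but origin Zorador is not Vinland; base rate stands.
Additional duty on 5565.38 from Zorador: +69.1%. Applied ad valorem rate: 12% + 69.1% = 81.1%.
Duty = £97,397.28 × 81.1% + 3,824 × £2.73 = £89,428.71.
Line 3 (2948.13, Zorador, 795 liters, £168,603.60):
Base rate for 2948.13 is 22.5%.
Duty = £168,603.60 × 22.5% = £37,935.81.
Total = £7,334.19 + £89,428.71 + £37,935.81 = £134,698.71.

£134,698.71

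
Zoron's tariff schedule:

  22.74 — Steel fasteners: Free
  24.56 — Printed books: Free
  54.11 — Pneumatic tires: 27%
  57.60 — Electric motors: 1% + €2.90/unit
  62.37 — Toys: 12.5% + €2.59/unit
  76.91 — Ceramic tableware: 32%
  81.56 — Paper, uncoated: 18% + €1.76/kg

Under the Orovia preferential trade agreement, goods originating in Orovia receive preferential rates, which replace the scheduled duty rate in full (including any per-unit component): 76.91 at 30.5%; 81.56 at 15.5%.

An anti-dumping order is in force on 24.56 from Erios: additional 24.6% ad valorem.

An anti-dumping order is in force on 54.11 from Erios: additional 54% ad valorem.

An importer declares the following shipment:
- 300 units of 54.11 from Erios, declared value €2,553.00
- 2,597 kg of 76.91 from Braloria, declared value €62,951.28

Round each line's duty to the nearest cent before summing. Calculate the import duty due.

€22,212.34

Line 1 (54.11, Erios, 300 units, €2,553.00):
Base rate for 54.11 is 27%.
Additional duty on 54.11 from Erios: +54%. Applied ad valorem rate: 27% + 54% = 81%.
Duty = €2,553.00 × 81% = €2,067.93.
Line 2 (76.91, Braloria, 2,597 kg, €62,951.28):
Base rate for 76.91 is 32%.
76.91 has an FTA preferential rate, but origin Braloria is not Orovia; base rate stands.
Duty = €62,951.28 × 32% = €20,144.41.
Total = €2,067.93 + €20,144.41 = €22,212.34.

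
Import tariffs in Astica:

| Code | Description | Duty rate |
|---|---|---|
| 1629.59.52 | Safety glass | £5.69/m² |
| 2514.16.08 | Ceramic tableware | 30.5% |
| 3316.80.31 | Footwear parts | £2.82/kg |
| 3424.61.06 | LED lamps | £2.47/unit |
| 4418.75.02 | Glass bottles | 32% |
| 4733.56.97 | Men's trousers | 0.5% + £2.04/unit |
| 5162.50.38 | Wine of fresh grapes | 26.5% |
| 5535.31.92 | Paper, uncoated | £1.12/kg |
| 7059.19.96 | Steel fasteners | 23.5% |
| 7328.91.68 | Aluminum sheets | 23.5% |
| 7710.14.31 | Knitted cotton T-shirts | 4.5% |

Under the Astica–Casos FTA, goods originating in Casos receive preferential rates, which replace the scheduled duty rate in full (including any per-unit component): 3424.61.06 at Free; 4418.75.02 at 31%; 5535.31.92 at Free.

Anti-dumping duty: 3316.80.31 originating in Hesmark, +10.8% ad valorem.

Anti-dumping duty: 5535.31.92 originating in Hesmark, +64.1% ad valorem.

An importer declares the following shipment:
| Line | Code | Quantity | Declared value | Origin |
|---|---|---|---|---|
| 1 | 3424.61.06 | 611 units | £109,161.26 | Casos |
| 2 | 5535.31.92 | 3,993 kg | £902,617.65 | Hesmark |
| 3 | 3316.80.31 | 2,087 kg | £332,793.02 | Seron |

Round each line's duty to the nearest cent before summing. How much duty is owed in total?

£588,935.41

Line 1 (3424.61.06, Casos, 611 units, £109,161.26):
Base rate for 3424.61.06 is £2.47/unit.
Origin Casos qualifies under the Astica–Casos agreement and 3424.61.06 is covered: preferential rate Free applies instead.
Duty = £109,161.26 × 0% = £0.00.
Line 2 (5535.31.92, Hesmark, 3,993 kg, £902,617.65):
Base rate for 5535.31.92 is £1.12/kg.
5535.31.92 has an FTA preferential rate, but origin Hesmark is not Casos; base rate stands.
Additional duty on 5535.31.92 from Hesmark: +64.1% ad valorem. Applied ad valorem rate = 64.1%.
Duty = £902,617.65 × 64.1% + 3,993 × £1.12 = £583,050.07.
Line 3 (3316.80.31, Seron, 2,087 kg, £332,793.02):
Base rate for 3316.80.31 is £2.82/kg.
The additional-duty order on 3316.80.31 targets Hesmark, not Seron; it does not apply.
Duty = 2,087 × £2.82 = £5,885.34.
Total = £0.00 + £583,050.07 + £5,885.34 = £588,935.41.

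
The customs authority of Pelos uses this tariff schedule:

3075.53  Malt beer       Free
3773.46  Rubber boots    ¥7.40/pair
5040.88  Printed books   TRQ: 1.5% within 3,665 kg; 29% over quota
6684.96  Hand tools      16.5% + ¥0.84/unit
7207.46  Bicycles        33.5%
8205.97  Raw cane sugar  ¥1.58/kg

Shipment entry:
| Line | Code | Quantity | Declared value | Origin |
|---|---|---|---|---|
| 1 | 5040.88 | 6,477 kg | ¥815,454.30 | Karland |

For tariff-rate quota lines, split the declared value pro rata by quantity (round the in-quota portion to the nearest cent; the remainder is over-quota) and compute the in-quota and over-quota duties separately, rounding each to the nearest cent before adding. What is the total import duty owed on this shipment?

¥109,590.28

Line 1 (5040.88, Karland, 6,477 kg, ¥815,454.30):
Code 5040.88 is under a tariff-rate quota (threshold 3,665 kg). In-quota: 3,665 kg at 1.5%; over-quota: 2,812 kg at 29%.
Pro-rata value split: in-quota = ¥815,454.30 × 3,665/6,477 = ¥461,423.50; over-quota = ¥815,454.30 − ¥461,423.50 = ¥354,030.80.
In-quota duty = ¥461,423.50 × 1.5% = ¥6,921.35. Over-quota duty = ¥354,030.80 × 29% = ¥102,668.93.
Line duty = ¥6,921.35 + ¥102,668.93 = ¥109,590.28.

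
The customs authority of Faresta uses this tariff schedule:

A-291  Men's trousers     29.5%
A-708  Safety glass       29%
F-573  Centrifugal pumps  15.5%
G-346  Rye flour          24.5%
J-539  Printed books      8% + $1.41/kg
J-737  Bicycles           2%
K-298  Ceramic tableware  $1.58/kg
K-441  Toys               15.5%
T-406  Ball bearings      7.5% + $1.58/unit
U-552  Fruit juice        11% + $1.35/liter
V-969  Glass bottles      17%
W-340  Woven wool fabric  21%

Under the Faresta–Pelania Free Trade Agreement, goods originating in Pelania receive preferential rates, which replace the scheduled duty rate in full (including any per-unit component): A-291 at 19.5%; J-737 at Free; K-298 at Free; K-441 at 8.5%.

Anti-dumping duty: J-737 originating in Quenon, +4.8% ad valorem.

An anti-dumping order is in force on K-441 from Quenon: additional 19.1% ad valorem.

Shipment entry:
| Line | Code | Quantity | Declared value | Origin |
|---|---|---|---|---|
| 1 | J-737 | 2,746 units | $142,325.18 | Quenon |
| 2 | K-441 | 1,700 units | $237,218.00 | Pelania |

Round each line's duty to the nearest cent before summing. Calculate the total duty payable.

$29,841.64

Line 1 (J-737, Quenon, 2,746 units, $142,325.18):
Base rate for J-737 is 2%.
J-737 has an FTA preferential rate, but origin Quenon is not Pelania; base rate stands.
Additional duty on J-737 from Quenon: +4.8%. Applied ad valorem rate: 2% + 4.8% = 6.8%.
Duty = $142,325.18 × 6.8% = $9,678.11.
Line 2 (K-441, Pelania, 1,700 units, $237,218.00):
Base rate for K-441 is 15.5%.
Origin Pelania qualifies under the Faresta–Pelania agreement and K-441 is covered: preferential rate 8.5% applies instead.
The additional-duty order on K-441 targets Quenon, not Pelania; it does not apply.
Duty = $237,218.00 × 8.5% = $20,163.53.
Total = $9,678.11 + $20,163.53 = $29,841.64.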